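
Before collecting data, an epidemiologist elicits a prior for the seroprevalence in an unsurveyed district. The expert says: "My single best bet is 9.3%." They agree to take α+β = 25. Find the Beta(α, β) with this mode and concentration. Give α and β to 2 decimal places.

For α,β > 1 the Beta mode is (α−1)/(α+β−2). With α+β = 25, the mode is (α−1)/23.
Set (α−1)/23 = 0.093 → α = 1 + 0.093·23 = 3.14.
β = 25 − α = 21.86.

α = 3.14, β = 21.86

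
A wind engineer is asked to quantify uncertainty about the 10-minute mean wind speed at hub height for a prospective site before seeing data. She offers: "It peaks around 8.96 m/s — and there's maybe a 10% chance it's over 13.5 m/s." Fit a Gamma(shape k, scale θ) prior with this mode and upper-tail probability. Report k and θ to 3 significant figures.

k ≈ 12.1, θ ≈ 0.809

Gamma(k,θ) with k>1 has mode (k−1)θ, so θ = 8.96/(k−1).
Need P(X < 13.5) = 0.9 with θ tied to k this way. Start at k = 2, θ = 8.96: P(X<13.5) ≈ 0.444.
Too low — raise k to concentrate. Iterating converges to k ≈ 12.1.
Then θ = 8.96/(12.1−1) ≈ 0.809.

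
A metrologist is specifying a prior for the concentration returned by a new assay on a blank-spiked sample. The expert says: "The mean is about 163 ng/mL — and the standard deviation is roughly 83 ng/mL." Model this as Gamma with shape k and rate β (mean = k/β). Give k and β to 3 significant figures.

k ≈ 3.86, β ≈ 0.0237

For Gamma(k, rate β): mean = k/β, variance = k/β², so CV = 1/√k.
CV = SD/mean = 83/163 = 0.5092, hence k = 1/CV² = 3.86.
Then β = k/mean = 3.86/163 = 0.0237.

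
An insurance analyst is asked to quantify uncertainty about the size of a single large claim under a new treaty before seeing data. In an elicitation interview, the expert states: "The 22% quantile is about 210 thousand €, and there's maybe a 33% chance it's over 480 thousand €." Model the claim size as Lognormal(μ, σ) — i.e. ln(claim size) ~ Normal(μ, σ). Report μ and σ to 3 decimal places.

If T ~ Lognormal(μ,σ) then ln T ~ Normal(μ,σ), so the p-quantile of ln T is μ + z_p·σ.
ln(210) = 5.347 and ln(480) = 6.174; z_{0.22} = -0.7722, z_{0.67} = 0.4399.
σ = (6.174 − 5.347)/(0.4399 − (-0.7722)) = 0.682.
μ = 5.347 − (-0.7722)·0.682 = 5.874.

μ ≈ 5.874, σ ≈ 0.682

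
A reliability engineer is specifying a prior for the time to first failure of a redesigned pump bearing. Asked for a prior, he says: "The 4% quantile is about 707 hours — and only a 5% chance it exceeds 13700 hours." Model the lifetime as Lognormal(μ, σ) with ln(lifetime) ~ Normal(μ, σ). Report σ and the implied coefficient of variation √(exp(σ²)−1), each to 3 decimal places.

σ ≈ 0.873, CV ≈ 1.069

If T ~ Lognormal(μ,σ) then ln T ~ Normal(μ,σ), so the p-quantile of ln T is μ + z_p·σ.
ln(707) = 6.561 and ln(13700) = 9.525; z_{0.04} = -1.751, z_{0.95} = 1.645.
σ = (9.525 − 6.561)/(1.645 − (-1.751)) = 0.873.
μ = 6.561 − (-1.751)·0.873 = 8.089.
CV = √(exp(σ²)−1) = √(exp(0.7620)−1) = 1.069.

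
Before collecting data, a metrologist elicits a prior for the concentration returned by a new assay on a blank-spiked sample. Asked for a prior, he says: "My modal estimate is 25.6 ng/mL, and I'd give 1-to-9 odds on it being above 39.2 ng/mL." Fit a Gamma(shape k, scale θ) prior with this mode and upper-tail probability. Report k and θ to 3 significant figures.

k ≈ 11.3, θ ≈ 2.49

Gamma(k,θ) with k>1 has mode (k−1)θ, so θ = 25.6/(k−1).
Need P(X < 39.2) = 0.9 with θ tied to k this way. Start at k = 2, θ = 25.6: P(X<39.2) ≈ 0.453.
Too low — raise k to concentrate. Iterating converges to k ≈ 11.3.
Then θ = 25.6/(11.3−1) ≈ 2.49.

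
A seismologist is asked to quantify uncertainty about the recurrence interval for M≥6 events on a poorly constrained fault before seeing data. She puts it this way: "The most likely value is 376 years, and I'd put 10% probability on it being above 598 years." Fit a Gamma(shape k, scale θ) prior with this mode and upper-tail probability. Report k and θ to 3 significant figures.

Gamma(k,θ) with k>1 has mode (k−1)θ, so θ = 376/(k−1).
Need P(X < 598) = 0.9 with θ tied to k this way. Start at k = 2, θ = 376: P(X<598) ≈ 0.472.
Too low — raise k to concentrate. Iterating converges to k ≈ 9.72.
Then θ = 376/(9.72−1) ≈ 43.1.

k ≈ 9.72, θ ≈ 43.1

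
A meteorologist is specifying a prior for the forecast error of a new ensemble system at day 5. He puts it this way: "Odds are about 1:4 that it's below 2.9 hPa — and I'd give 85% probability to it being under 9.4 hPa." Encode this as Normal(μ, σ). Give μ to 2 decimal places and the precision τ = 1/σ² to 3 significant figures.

The p-quantile of Normal(μ,σ) is μ + z_p·σ, with z_{0.2} = -0.8416 and z_{0.85} = 1.036.
Eliminate σ: μ = (z₂·x₁ − z₁·x₂)/(z₂ − z₁) = (1.036·2.9 − (-0.8416)·9.4)/1.878 = 5.81.
Then σ = (x₂ − x₁)/(z₂ − z₁) = (9.4 − 2.9)/1.878 = 3.46.
Precision τ = 1/σ² = 1/3.461² = 0.0835.

μ = 5.81, τ = 0.0835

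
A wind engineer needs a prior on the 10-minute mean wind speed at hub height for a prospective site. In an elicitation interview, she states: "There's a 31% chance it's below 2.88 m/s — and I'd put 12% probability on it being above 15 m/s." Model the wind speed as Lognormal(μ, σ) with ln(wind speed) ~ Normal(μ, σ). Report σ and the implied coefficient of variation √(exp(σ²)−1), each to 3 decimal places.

σ ≈ 0.988, CV ≈ 1.286

If T ~ Lognormal(μ,σ) then ln T ~ Normal(μ,σ), so the p-quantile of ln T is μ + z_p·σ.
ln(2.88) = 1.058 and ln(15) = 2.708; z_{0.31} = -0.4959, z_{0.88} = 1.175.
σ = (2.708 − 1.058)/(1.175 − (-0.4959)) = 0.988.
μ = 1.058 − (-0.4959)·0.988 = 1.548.
CV = √(exp(σ²)−1) = √(exp(0.9755)−1) = 1.286.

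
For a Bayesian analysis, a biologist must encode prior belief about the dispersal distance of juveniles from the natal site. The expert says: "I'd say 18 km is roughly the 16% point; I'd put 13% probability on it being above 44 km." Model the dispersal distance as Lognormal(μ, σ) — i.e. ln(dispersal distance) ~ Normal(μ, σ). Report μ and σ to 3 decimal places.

μ ≈ 3.309, σ ≈ 0.421

If T ~ Lognormal(μ,σ) then ln T ~ Normal(μ,σ), so the p-quantile of ln T is μ + z_p·σ.
ln(18) = 2.89 and ln(44) = 3.784; z_{0.16} = -0.9945, z_{0.87} = 1.126.
σ = (3.784 − 2.89)/(1.126 − (-0.9945)) = 0.421.
μ = 2.89 − (-0.9945)·0.421 = 3.309.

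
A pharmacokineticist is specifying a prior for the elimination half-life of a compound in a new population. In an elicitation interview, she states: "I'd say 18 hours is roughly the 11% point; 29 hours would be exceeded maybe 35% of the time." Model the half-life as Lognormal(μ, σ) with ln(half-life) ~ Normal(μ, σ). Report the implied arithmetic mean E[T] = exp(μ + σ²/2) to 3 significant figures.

E[T] ≈ 27 hours

If T ~ Lognormal(μ,σ) then ln T ~ Normal(μ,σ), so the p-quantile of ln T is μ + z_p·σ.
ln(18) = 2.89 and ln(29) = 3.367; z_{0.11} = -1.227, z_{0.65} = 0.3853.
σ = (3.367 − 2.89)/(0.3853 − (-1.227)) = 0.296.
μ = 2.89 − (-1.227)·0.296 = 3.253.
E[T] = exp(μ + σ²/2) = exp(3.253 + 0.0438) = 27 hours.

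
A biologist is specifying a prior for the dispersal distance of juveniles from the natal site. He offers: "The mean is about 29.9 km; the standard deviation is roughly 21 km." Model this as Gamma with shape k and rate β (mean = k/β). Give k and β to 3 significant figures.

For Gamma(k, rate β): mean = k/β, variance = k/β², so CV = 1/√k.
CV = SD/mean = 21/29.9 = 0.7023, hence k = 1/CV² = 2.03.
Then β = k/mean = 2.03/29.9 = 0.0678.

k ≈ 2.03, β ≈ 0.0678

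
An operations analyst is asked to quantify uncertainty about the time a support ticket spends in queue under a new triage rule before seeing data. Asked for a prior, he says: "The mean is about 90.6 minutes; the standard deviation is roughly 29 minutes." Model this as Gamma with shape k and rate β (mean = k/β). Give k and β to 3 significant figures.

k ≈ 9.76, β ≈ 0.108

For Gamma(k, rate β): mean = k/β, variance = k/β², so CV = 1/√k.
CV = SD/mean = 29/90.6 = 0.3201, hence k = 1/CV² = 9.76.
Then β = k/mean = 9.76/90.6 = 0.108.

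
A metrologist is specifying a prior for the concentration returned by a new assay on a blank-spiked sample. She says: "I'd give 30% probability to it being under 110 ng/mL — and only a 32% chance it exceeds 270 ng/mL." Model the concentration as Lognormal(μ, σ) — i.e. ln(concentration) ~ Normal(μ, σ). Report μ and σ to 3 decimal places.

μ ≈ 5.175, σ ≈ 0.905

If T ~ Lognormal(μ,σ) then ln T ~ Normal(μ,σ), so the p-quantile of ln T is μ + z_p·σ.
ln(110) = 4.7 and ln(270) = 5.598; z_{0.3} = -0.5244, z_{0.68} = 0.4677.
σ = (5.598 − 4.7)/(0.4677 − (-0.5244)) = 0.905.
μ = 4.7 − (-0.5244)·0.905 = 5.175.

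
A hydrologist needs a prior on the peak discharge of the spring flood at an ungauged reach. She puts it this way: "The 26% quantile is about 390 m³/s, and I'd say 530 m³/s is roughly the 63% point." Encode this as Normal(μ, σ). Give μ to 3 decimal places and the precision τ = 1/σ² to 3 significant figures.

For Normal(μ,σ), the p-quantile is μ + z_p·σ. Here z_{0.26} = -0.6433, z_{0.63} = 0.3319.
So 390 = μ − 0.6433σ and 530 = μ + 0.3319σ.
Subtracting: σ = (530 − 390)/(0.3319 − (-0.6433)) = 143.560.
Then μ = 390 − (-0.6433)·143.560 = 482.359.
Precision τ = 1/σ² = 1/143.6² = 4.85e-05.

μ = 482.359, τ = 4.85e-05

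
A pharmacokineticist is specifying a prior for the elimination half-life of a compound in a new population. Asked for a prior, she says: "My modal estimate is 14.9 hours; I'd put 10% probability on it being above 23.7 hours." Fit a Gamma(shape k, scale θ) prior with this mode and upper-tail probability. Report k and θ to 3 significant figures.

k ≈ 9.71, θ ≈ 1.71

Gamma(k,θ) with k>1 has mode (k−1)θ, so θ = 14.9/(k−1).
Need P(X < 23.7) = 0.9 with θ tied to k this way. Start at k = 2, θ = 14.9: P(X<23.7) ≈ 0.472.
Too low — raise k to concentrate. Iterating converges to k ≈ 9.71.
Then θ = 14.9/(9.71−1) ≈ 1.71.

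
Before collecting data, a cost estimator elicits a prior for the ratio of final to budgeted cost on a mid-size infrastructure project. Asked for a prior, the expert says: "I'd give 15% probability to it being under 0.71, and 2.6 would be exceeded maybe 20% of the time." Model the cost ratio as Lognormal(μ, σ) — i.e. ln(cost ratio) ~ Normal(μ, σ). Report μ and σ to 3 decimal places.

μ ≈ 0.374, σ ≈ 0.691

If T ~ Lognormal(μ,σ) then ln T ~ Normal(μ,σ), so the p-quantile of ln T is μ + z_p·σ.
ln(0.71) = -0.3425 and ln(2.6) = 0.9555; z_{0.15} = -1.036, z_{0.8} = 0.8416.
σ = (0.9555 − -0.3425)/(0.8416 − (-1.036)) = 0.691.
μ = -0.3425 − (-1.036)·0.691 = 0.374.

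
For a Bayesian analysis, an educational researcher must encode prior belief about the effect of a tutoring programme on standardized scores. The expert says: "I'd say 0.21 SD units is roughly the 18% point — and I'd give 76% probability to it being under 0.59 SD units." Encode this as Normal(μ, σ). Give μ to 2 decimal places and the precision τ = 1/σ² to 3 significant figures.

μ = 0.42, τ = 18.2

The p-quantile of Normal(μ,σ) is μ + z_p·σ, with z_{0.18} = -0.9154 and z_{0.76} = 0.7063.
Eliminate σ: μ = (z₂·x₁ − z₁·x₂)/(z₂ − z₁) = (0.7063·0.21 − (-0.9154)·0.59)/1.622 = 0.42.
Then σ = (x₂ − x₁)/(z₂ − z₁) = (0.59 − 0.21)/1.622 = 0.23.
Precision τ = 1/σ² = 1/0.2343² = 18.2.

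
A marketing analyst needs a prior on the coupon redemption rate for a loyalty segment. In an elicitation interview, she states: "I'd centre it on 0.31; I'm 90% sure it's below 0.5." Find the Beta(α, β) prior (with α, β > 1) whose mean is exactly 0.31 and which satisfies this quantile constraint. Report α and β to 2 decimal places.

With mean 0.31 fixed, write α = 0.31s, β = 0.69s where s = α+β.
Need P(θ < 0.5) = 0.9 under Beta(0.31s, 0.69s). Normal approximation: (q−m)/√(m(1−m)/s) ≈ z_{0.9} = 1.28, so s ≈ 0.31·0.69·(1.28)²/(0.5−0.31)² = 9.7.
At s = 9.7: P(θ<0.5) ≈ 0.896. Adjusting to match 0.9 gives s ≈ 10.16.
So α = 0.31·10.16 ≈ 3.15, β = 0.69·10.16 ≈ 7.01.

α ≈ 3.15, β ≈ 7.01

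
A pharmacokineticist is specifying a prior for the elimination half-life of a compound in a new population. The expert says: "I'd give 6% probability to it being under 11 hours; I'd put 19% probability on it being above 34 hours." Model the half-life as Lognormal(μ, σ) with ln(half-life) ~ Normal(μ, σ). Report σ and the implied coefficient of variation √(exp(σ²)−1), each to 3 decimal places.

If T ~ Lognormal(μ,σ) then ln T ~ Normal(μ,σ), so the p-quantile of ln T is μ + z_p·σ.
ln(11) = 2.398 and ln(34) = 3.526; z_{0.06} = -1.555, z_{0.81} = 0.8779.
σ = (3.526 − 2.398)/(0.8779 − (-1.555)) = 0.464.
μ = 2.398 − (-1.555)·0.464 = 3.119.
CV = √(exp(σ²)−1) = √(exp(0.2152)−1) = 0.490.

σ ≈ 0.464, CV ≈ 0.490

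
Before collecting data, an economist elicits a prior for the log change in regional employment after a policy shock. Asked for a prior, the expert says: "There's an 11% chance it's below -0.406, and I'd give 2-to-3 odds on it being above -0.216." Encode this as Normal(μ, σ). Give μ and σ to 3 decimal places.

μ = -0.249, σ = 0.128

For Normal(μ,σ), the p-quantile is μ + z_p·σ. Here z_{0.11} = -1.227, z_{0.6} = 0.2533.
So -0.406 = μ − 1.227σ and -0.216 = μ + 0.2533σ.
Subtracting: σ = (-0.216 − -0.406)/(0.2533 − (-1.227)) = 0.128.
Then μ = -0.406 − (-1.227)·0.128 = -0.249.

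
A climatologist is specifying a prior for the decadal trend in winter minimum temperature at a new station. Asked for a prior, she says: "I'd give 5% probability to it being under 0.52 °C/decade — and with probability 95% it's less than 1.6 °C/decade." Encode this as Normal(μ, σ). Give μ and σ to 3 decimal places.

For Normal(μ,σ), the p-quantile is μ + z_p·σ. Here z_{0.05} = -1.645, z_{0.95} = 1.645.
So 0.52 = μ − 1.645σ and 1.6 = μ + 1.645σ.
Subtracting: σ = (1.6 − 0.52)/(1.645 − (-1.645)) = 0.328.
Then μ = 0.52 − (-1.645)·0.328 = 1.060.

μ = 1.060, σ = 0.328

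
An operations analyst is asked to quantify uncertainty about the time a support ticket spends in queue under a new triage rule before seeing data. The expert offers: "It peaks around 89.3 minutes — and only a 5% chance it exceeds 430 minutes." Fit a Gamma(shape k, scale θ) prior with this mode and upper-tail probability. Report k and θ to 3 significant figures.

Gamma(k,θ) with k>1 has mode (k−1)θ, so θ = 89.3/(k−1).
Need P(X < 430) = 0.95 with θ tied to k this way. Start at k = 2, θ = 89.3: P(X<430) ≈ 0.953.
Too high — lower k to spread out. Iterating converges to k ≈ 1.98.
Then θ = 89.3/(1.98−1) ≈ 91.3.

k ≈ 1.98, θ ≈ 91.3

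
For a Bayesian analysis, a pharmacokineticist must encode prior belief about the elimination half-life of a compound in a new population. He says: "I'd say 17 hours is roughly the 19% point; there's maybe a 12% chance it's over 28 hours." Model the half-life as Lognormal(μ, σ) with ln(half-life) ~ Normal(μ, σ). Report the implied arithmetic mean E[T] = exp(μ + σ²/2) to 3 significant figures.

If T ~ Lognormal(μ,σ) then ln T ~ Normal(μ,σ), so the p-quantile of ln T is μ + z_p·σ.
ln(17) = 2.833 and ln(28) = 3.332; z_{0.19} = -0.8779, z_{0.88} = 1.175.
σ = (3.332 − 2.833)/(1.175 − (-0.8779)) = 0.243.
μ = 2.833 − (-0.8779)·0.243 = 3.047.
E[T] = exp(μ + σ²/2) = exp(3.047 + 0.0295) = 21.7 hours.

E[T] ≈ 21.7 hours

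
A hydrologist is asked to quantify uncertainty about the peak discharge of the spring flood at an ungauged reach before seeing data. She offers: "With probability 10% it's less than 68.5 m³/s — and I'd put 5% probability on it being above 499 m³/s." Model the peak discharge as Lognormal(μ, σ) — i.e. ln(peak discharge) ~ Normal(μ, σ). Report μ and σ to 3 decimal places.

If T ~ Lognormal(μ,σ) then ln T ~ Normal(μ,σ), so the p-quantile of ln T is μ + z_p·σ.
ln(68.5) = 4.227 and ln(499) = 6.213; z_{0.1} = -1.282, z_{0.95} = 1.645.
σ = (6.213 − 4.227)/(1.645 − (-1.282)) = 0.679.
μ = 4.227 − (-1.282)·0.679 = 5.096.

μ ≈ 5.096, σ ≈ 0.679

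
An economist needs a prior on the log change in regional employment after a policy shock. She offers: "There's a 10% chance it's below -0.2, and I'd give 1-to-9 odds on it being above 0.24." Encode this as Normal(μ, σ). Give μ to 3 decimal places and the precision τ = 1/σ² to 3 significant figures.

The p-quantile of Normal(μ,σ) is μ + z_p·σ, with z_{0.1} = -1.282 and z_{0.9} = 1.282.
Eliminate σ: μ = (z₂·x₁ − z₁·x₂)/(z₂ − z₁) = (1.282·-0.2 − (-1.282)·0.24)/2.563 = 0.020.
Then σ = (x₂ − x₁)/(z₂ − z₁) = (0.24 − -0.2)/2.563 = 0.172.
Precision τ = 1/σ² = 1/0.1717² = 33.9.

μ = 0.020, τ = 33.9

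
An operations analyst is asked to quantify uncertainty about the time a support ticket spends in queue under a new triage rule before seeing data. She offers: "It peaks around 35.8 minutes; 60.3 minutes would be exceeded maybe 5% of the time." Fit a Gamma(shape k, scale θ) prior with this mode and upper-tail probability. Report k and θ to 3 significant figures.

k ≈ 11.3, θ ≈ 3.48

Gamma(k,θ) with k>1 has mode (k−1)θ, so θ = 35.8/(k−1).
Need P(X < 60.3) = 0.95 with θ tied to k this way. Start at k = 2, θ = 35.8: P(X<60.3) ≈ 0.502.
Too low — raise k to concentrate. Iterating converges to k ≈ 11.3.
Then θ = 35.8/(11.3−1) ≈ 3.48.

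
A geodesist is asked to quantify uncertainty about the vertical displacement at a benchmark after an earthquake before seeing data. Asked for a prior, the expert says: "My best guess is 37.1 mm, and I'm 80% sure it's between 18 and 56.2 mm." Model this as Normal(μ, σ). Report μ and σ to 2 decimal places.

μ = 37.10, σ = 14.90

A symmetric 80% interval runs μ ± z·σ with z = 1.282.
Half-width = 19.1, so σ = 19.1/1.282 = 14.90.
μ is the stated best guess, 37.10.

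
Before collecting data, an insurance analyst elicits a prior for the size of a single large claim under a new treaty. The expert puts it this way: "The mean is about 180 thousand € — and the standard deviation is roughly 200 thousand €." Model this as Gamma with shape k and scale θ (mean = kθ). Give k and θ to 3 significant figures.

For Gamma(k, scale θ): mean = kθ, variance = kθ², so CV = 1/√k.
CV = SD/mean = 200/180 = 1.111, hence k = 1/CV² = 0.81.
Then θ = mean/k = 180/0.81 = 222.

k ≈ 0.81, θ ≈ 222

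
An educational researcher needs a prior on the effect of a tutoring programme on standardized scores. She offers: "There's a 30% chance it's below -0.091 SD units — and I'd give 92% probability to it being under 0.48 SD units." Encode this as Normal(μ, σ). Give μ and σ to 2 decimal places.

For Normal(μ,σ), the p-quantile is μ + z_p·σ. Here z_{0.3} = -0.5244, z_{0.92} = 1.405.
So -0.091 = μ − 0.5244σ and 0.48 = μ + 1.405σ.
Subtracting: σ = (0.48 − -0.091)/(1.405 − (-0.5244)) = 0.30.
Then μ = -0.091 − (-0.5244)·0.30 = 0.06.

μ = 0.06, σ = 0.30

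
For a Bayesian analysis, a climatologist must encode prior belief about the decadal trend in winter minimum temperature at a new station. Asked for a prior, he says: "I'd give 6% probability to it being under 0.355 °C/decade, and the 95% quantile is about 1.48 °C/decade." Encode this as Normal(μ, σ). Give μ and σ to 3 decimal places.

The p-quantile of Normal(μ,σ) is μ + z_p·σ, with z_{0.06} = -1.555 and z_{0.95} = 1.645.
Eliminate σ: μ = (z₂·x₁ − z₁·x₂)/(z₂ − z₁) = (1.645·0.355 − (-1.555)·1.48)/3.2 = 0.902.
Then σ = (x₂ − x₁)/(z₂ − z₁) = (1.48 − 0.355)/3.2 = 0.352.

μ = 0.902, σ = 0.352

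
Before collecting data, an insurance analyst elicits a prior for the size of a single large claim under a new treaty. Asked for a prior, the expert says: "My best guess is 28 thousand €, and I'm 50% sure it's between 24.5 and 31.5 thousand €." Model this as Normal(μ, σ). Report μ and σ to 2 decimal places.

μ = 28.00, σ = 5.19

A symmetric 50% interval runs μ ± z·σ with z = 0.6745.
Half-width = 3.5, so σ = 3.5/0.6745 = 5.19.
μ is the stated best guess, 28.00.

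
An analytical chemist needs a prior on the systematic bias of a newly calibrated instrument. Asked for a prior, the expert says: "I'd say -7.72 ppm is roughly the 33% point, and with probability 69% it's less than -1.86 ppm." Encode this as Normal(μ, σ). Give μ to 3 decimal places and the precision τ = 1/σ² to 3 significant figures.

For Normal(μ,σ), the p-quantile is μ + z_p·σ. Here z_{0.33} = -0.4399, z_{0.69} = 0.4959.
So -7.72 = μ − 0.4399σ and -1.86 = μ + 0.4959σ.
Subtracting: σ = (-1.86 − -7.72)/(0.4959 − (-0.4399)) = 6.262.
Then μ = -7.72 − (-0.4399)·6.262 = -4.965.
Precision τ = 1/σ² = 1/6.262² = 0.0255.

μ = -4.965, τ = 0.0255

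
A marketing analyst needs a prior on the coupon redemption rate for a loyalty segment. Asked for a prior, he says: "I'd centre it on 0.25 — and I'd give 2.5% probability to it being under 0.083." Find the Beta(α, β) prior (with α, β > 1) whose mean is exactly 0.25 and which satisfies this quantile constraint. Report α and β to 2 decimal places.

With mean 0.25 fixed, write α = 0.25s, β = 0.75s where s = α+β.
Need P(θ < 0.083) = 0.025 under Beta(0.25s, 0.75s). Normal approximation: (q−m)/√(m(1−m)/s) ≈ z_{0.025} = -1.96, so s ≈ 0.25·0.75·(-1.96)²/(0.083−0.25)² = 25.8.
At s = 25.8: P(θ<0.083) ≈ 0.007. Adjusting to match 0.025 gives s ≈ 17.40.
So α = 0.25·17.40 ≈ 4.35, β = 0.75·17.40 ≈ 13.05.

α ≈ 4.35, β ≈ 13.05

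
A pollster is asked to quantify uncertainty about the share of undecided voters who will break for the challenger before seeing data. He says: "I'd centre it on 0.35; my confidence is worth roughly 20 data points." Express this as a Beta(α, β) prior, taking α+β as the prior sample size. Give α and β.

Under the effective-sample-size interpretation, Beta(α, β) has prior mean α/(α+β) and prior sample size α+β.
So α+β = 20 and α/(α+β) = 0.35, giving α = 0.35·20 = 7 and β = 20 − 7 = 13.

α = 7, β = 13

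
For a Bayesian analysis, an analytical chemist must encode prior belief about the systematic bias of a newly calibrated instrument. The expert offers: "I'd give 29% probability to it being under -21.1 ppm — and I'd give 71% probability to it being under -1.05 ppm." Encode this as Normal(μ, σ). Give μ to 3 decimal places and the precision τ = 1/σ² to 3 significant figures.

μ = -11.075, τ = 0.00305

The p-quantile of Normal(μ,σ) is μ + z_p·σ, with z_{0.29} = -0.5534 and z_{0.71} = 0.5534.
Eliminate σ: μ = (z₂·x₁ − z₁·x₂)/(z₂ − z₁) = (0.5534·-21.1 − (-0.5534)·-1.05)/1.107 = -11.075.
Then σ = (x₂ − x₁)/(z₂ − z₁) = (-1.05 − -21.1)/1.107 = 18.116.
Precision τ = 1/σ² = 1/18.12² = 0.00305.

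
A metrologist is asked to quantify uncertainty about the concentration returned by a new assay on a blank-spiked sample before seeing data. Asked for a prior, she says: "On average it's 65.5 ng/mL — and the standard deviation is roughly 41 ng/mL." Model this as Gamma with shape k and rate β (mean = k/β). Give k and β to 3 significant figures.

For Gamma(k, rate β): mean = k/β, variance = k/β², so CV = 1/√k.
CV = SD/mean = 41/65.5 = 0.626, hence k = 1/CV² = 2.55.
Then β = k/mean = 2.55/65.5 = 0.039.

k ≈ 2.55, β ≈ 0.039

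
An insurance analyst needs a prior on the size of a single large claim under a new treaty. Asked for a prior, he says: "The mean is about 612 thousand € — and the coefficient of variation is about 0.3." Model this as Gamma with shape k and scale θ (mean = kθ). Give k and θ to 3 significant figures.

For Gamma(k, scale θ): mean = kθ, variance = kθ², so CV = 1/√k.
CV = 0.3, hence k = 1/CV² = 11.1.
Then θ = mean/k = 612/11.1 = 55.1.

k ≈ 11.1, θ ≈ 55.1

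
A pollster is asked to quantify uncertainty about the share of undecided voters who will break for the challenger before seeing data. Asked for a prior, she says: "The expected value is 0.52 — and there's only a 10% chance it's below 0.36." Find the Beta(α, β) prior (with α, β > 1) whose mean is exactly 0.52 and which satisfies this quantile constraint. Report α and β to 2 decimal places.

α ≈ 8.21, β ≈ 7.58

With mean 0.52 fixed, write α = 0.52s, β = 0.48s where s = α+β.
Need P(θ < 0.36) = 0.1 under Beta(0.52s, 0.48s). Normal approximation: (q−m)/√(m(1−m)/s) ≈ z_{0.1} = -1.28, so s ≈ 0.52·0.48·(-1.28)²/(0.36−0.52)² = 16.0.
At s = 16.0: P(θ<0.36) ≈ 0.098. Adjusting to match 0.1 gives s ≈ 15.78.
So α = 0.52·15.78 ≈ 8.21, β = 0.48·15.78 ≈ 7.58.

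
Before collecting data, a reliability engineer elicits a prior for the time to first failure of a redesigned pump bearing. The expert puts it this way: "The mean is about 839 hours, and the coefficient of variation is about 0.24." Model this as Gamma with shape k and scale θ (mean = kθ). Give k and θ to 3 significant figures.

For Gamma(k, scale θ): mean = kθ, variance = kθ², so CV = 1/√k.
CV = 0.24, hence k = 1/CV² = 17.4.
Then θ = mean/k = 839/17.4 = 48.3.

k ≈ 17.4, θ ≈ 48.3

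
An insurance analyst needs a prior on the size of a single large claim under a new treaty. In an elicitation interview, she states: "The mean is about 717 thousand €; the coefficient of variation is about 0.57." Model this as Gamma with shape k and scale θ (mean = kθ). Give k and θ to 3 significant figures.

For Gamma(k, scale θ): mean = kθ, variance = kθ², so CV = 1/√k.
CV = 0.57, hence k = 1/CV² = 3.08.
Then θ = mean/k = 717/3.08 = 233.

k ≈ 3.08, θ ≈ 233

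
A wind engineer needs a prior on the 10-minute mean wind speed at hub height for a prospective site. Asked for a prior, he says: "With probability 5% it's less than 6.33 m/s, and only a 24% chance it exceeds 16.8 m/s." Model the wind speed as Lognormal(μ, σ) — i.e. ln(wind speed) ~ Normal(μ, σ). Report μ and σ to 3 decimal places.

μ ≈ 2.528, σ ≈ 0.415

If T ~ Lognormal(μ,σ) then ln T ~ Normal(μ,σ), so the p-quantile of ln T is μ + z_p·σ.
ln(6.33) = 1.845 and ln(16.8) = 2.821; z_{0.05} = -1.645, z_{0.76} = 0.7063.
σ = (2.821 − 1.845)/(0.7063 − (-1.645)) = 0.415.
μ = 1.845 − (-1.645)·0.415 = 2.528.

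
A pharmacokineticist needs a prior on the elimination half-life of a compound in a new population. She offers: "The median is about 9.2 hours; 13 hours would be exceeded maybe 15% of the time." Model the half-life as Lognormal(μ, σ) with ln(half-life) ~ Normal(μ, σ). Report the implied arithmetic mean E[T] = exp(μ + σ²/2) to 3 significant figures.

If T ~ Lognormal(μ,σ) then ln T ~ Normal(μ,σ), so the p-quantile of ln T is μ + z_p·σ.
ln(9.2) = 2.219 and ln(13) = 2.565; z_{0.5} = 0, z_{0.85} = 1.036.
σ = (2.565 − 2.219)/(1.036 − (0)) = 0.334.
μ = 2.219 − (0)·0.334 = 2.219.
E[T] = exp(μ + σ²/2) = exp(2.219 + 0.0556) = 9.73 hours.

E[T] ≈ 9.73 hours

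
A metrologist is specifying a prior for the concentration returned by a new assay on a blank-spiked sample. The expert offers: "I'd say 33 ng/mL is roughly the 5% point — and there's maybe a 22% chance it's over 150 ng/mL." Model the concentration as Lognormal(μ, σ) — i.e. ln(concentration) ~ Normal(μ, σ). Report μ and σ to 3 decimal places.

μ ≈ 4.527, σ ≈ 0.626

If T ~ Lognormal(μ,σ) then ln T ~ Normal(μ,σ), so the p-quantile of ln T is μ + z_p·σ.
ln(33) = 3.497 and ln(150) = 5.011; z_{0.05} = -1.645, z_{0.78} = 0.7722.
σ = (5.011 − 3.497)/(0.7722 − (-1.645)) = 0.626.
μ = 3.497 − (-1.645)·0.626 = 4.527.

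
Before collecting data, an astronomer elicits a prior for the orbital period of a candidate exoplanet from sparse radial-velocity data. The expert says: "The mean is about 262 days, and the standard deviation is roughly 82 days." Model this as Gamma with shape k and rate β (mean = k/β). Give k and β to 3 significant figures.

k ≈ 10.2, β ≈ 0.039

For Gamma(k, rate β): mean = k/β, variance = k/β², so CV = 1/√k.
CV = SD/mean = 82/262 = 0.313, hence k = 1/CV² = 10.2.
Then β = k/mean = 10.2/262 = 0.039.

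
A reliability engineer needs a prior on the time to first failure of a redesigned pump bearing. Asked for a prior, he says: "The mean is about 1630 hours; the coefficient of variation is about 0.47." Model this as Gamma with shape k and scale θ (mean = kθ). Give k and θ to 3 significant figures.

For Gamma(k, scale θ): mean = kθ, variance = kθ², so CV = 1/√k.
CV = 0.47, hence k = 1/CV² = 4.53.
Then θ = mean/k = 1630/4.53 = 360.

k ≈ 4.53, θ ≈ 360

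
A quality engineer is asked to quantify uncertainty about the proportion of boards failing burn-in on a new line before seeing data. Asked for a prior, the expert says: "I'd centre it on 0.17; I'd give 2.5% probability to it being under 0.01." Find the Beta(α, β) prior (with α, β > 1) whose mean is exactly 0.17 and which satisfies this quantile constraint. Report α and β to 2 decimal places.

With mean 0.17 fixed, write α = 0.17s, β = 0.83s where s = α+β.
Need P(θ < 0.01) = 0.025 under Beta(0.17s, 0.83s). Normal approximation: (q−m)/√(m(1−m)/s) ≈ z_{0.025} = -1.96, so s ≈ 0.17·0.83·(-1.96)²/(0.01−0.17)² = 21.2.
At s = 21.2: P(θ<0.01) ≈ 0.000. Adjusting to match 0.025 gives s ≈ 7.52.
So α = 0.17·7.52 ≈ 1.28, β = 0.83·7.52 ≈ 6.24.

α ≈ 1.28, β ≈ 6.24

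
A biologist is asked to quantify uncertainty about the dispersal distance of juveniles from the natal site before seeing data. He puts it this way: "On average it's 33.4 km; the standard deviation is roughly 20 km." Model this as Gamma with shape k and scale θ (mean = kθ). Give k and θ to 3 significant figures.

k ≈ 2.79, θ ≈ 12

For Gamma(k, scale θ): mean = kθ, variance = kθ², so CV = 1/√k.
CV = SD/mean = 20/33.4 = 0.5988, hence k = 1/CV² = 2.79.
Then θ = mean/k = 33.4/2.79 = 12.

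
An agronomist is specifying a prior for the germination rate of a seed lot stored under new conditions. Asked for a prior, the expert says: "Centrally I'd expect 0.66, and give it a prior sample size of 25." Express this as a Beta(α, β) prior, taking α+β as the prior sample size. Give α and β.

Under the effective-sample-size interpretation, Beta(α, β) has prior mean α/(α+β) and prior sample size α+β.
So α+β = 25 and α/(α+β) = 0.66, giving α = 0.66·25 = 16.5 and β = 25 − 16.5 = 8.5.

α = 16.5, β = 8.5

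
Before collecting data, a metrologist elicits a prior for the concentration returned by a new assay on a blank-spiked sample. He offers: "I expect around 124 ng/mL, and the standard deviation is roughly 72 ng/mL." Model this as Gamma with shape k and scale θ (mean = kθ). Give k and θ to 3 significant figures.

For Gamma(k, scale θ): mean = kθ, variance = kθ², so CV = 1/√k.
CV = SD/mean = 72/124 = 0.5806, hence k = 1/CV² = 2.97.
Then θ = mean/k = 124/2.97 = 41.8.

k ≈ 2.97, θ ≈ 41.8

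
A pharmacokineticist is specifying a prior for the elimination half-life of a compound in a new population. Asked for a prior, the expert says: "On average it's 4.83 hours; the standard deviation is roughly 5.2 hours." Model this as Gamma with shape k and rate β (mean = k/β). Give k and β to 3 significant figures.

For Gamma(k, rate β): mean = k/β, variance = k/β², so CV = 1/√k.
CV = SD/mean = 5.2/4.83 = 1.077, hence k = 1/CV² = 0.863.
Then β = k/mean = 0.863/4.83 = 0.179.

k ≈ 0.863, β ≈ 0.179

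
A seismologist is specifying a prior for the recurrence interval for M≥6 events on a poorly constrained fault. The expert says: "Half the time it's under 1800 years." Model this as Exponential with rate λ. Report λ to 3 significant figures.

λ ≈ 0.000385

Exponential median = ln 2 / λ, so λ = ln 2 / 1800.0 = 0.000385.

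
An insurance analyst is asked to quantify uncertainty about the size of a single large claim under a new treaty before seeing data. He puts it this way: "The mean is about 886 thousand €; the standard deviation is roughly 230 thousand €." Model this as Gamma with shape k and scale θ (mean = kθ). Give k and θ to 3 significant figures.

For Gamma(k, scale θ): mean = kθ, variance = kθ², so CV = 1/√k.
CV = SD/mean = 230/886 = 0.2596, hence k = 1/CV² = 14.8.
Then θ = mean/k = 886/14.8 = 59.7.

k ≈ 14.8, θ ≈ 59.7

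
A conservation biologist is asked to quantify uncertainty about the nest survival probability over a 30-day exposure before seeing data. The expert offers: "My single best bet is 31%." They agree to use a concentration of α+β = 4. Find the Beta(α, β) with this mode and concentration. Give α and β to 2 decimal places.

For α,β > 1 the Beta mode is (α−1)/(α+β−2). With α+β = 4, the mode is (α−1)/2.
Set (α−1)/2 = 0.31 → α = 1 + 0.31·2 = 1.62.
β = 4 − α = 2.38.

α = 1.62, β = 2.38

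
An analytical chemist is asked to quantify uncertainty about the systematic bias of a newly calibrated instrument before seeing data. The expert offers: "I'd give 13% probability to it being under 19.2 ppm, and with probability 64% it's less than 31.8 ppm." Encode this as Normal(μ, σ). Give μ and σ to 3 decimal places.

The p-quantile of Normal(μ,σ) is μ + z_p·σ, with z_{0.13} = -1.126 and z_{0.64} = 0.3585.
Eliminate σ: μ = (z₂·x₁ − z₁·x₂)/(z₂ − z₁) = (0.3585·19.2 − (-1.126)·31.8)/1.485 = 28.758.
Then σ = (x₂ − x₁)/(z₂ − z₁) = (31.8 − 19.2)/1.485 = 8.486.

μ = 28.758, σ = 8.486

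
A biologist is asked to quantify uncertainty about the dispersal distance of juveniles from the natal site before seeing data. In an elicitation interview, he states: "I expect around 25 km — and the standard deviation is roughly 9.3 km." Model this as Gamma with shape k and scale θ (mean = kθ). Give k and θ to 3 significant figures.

For Gamma(k, scale θ): mean = kθ, variance = kθ², so CV = 1/√k.
CV = SD/mean = 9.3/25 = 0.372, hence k = 1/CV² = 7.23.
Then θ = mean/k = 25/7.23 = 3.46.

k ≈ 7.23, θ ≈ 3.46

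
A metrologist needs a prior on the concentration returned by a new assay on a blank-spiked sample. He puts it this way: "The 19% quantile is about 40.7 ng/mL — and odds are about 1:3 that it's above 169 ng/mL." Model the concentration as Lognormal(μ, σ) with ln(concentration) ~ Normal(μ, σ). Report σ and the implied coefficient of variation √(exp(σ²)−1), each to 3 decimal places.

σ ≈ 0.917, CV ≈ 1.148

If T ~ Lognormal(μ,σ) then ln T ~ Normal(μ,σ), so the p-quantile of ln T is μ + z_p·σ.
ln(40.7) = 3.706 and ln(169) = 5.13; z_{0.19} = -0.8779, z_{0.75} = 0.6745.
σ = (5.13 − 3.706)/(0.6745 − (-0.8779)) = 0.917.
μ = 3.706 − (-0.8779)·0.917 = 4.511.
CV = √(exp(σ²)−1) = √(exp(0.8410)−1) = 1.148.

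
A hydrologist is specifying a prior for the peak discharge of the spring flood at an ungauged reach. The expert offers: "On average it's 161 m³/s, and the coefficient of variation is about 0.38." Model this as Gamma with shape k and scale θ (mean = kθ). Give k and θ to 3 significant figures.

k ≈ 6.93, θ ≈ 23.2

For Gamma(k, scale θ): mean = kθ, variance = kθ², so CV = 1/√k.
CV = 0.38, hence k = 1/CV² = 6.93.
Then θ = mean/k = 161/6.93 = 23.2.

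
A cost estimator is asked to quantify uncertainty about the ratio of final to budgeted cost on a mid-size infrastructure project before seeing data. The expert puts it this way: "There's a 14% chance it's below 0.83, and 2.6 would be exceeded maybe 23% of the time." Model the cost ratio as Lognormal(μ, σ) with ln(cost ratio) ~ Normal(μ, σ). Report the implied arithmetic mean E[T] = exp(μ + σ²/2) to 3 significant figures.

If T ~ Lognormal(μ,σ) then ln T ~ Normal(μ,σ), so the p-quantile of ln T is μ + z_p·σ.
ln(0.83) = -0.1863 and ln(2.6) = 0.9555; z_{0.14} = -1.08, z_{0.77} = 0.7388.
σ = (0.9555 − -0.1863)/(0.7388 − (-1.08)) = 0.628.
μ = -0.1863 − (-1.08)·0.628 = 0.492.
E[T] = exp(μ + σ²/2) = exp(0.492 + 0.1970) = 1.99.

E[T] ≈ 1.99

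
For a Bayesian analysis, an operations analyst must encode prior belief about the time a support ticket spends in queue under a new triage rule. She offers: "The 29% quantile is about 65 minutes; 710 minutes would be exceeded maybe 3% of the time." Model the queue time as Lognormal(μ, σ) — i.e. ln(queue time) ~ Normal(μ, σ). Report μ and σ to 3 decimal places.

If T ~ Lognormal(μ,σ) then ln T ~ Normal(μ,σ), so the p-quantile of ln T is μ + z_p·σ.
ln(65) = 4.174 and ln(710) = 6.565; z_{0.29} = -0.5534, z_{0.97} = 1.881.
σ = (6.565 − 4.174)/(1.881 − (-0.5534)) = 0.982.
μ = 4.174 − (-0.5534)·0.982 = 4.718.

μ ≈ 4.718, σ ≈ 0.982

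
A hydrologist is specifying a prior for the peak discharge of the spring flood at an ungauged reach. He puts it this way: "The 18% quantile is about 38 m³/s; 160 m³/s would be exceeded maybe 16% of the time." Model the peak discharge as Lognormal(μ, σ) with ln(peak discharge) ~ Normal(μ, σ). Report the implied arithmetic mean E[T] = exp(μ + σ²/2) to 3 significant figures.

E[T] ≈ 100 m³/s

If T ~ Lognormal(μ,σ) then ln T ~ Normal(μ,σ), so the p-quantile of ln T is μ + z_p·σ.
ln(38) = 3.638 and ln(160) = 5.075; z_{0.18} = -0.9154, z_{0.84} = 0.9945.
σ = (5.075 − 3.638)/(0.9945 − (-0.9154)) = 0.753.
μ = 3.638 − (-0.9154)·0.753 = 4.327.
E[T] = exp(μ + σ²/2) = exp(4.327 + 0.2833) = 100 m³/s.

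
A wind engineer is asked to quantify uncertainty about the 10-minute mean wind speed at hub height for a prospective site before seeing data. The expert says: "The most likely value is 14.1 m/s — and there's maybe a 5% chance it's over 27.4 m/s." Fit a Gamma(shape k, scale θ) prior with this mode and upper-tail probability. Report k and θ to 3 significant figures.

Gamma(k,θ) with k>1 has mode (k−1)θ, so θ = 14.1/(k−1).
Need P(X < 27.4) = 0.95 with θ tied to k this way. Start at k = 2, θ = 14.1: P(X<27.4) ≈ 0.578.
Too low — raise k to concentrate. Iterating converges to k ≈ 7.29.
Then θ = 14.1/(7.29−1) ≈ 2.24.

k ≈ 7.29, θ ≈ 2.24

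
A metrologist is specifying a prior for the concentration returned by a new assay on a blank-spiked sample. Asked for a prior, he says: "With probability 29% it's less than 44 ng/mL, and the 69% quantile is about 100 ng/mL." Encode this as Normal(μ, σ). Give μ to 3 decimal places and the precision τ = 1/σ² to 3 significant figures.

For Normal(μ,σ), the p-quantile is μ + z_p·σ. Here z_{0.29} = -0.5534, z_{0.69} = 0.4959.
So 44 = μ − 0.5534σ and 100 = μ + 0.4959σ.
Subtracting: σ = (100 − 44)/(0.4959 − (-0.5534)) = 53.372.
Then μ = 44 − (-0.5534)·53.372 = 73.535.
Precision τ = 1/σ² = 1/53.37² = 0.000351.

μ = 73.535, τ = 0.000351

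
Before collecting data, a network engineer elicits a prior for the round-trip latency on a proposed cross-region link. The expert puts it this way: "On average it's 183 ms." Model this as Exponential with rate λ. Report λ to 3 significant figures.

λ ≈ 0.00546

Exponential mean = 1/λ, so λ = 1/183.0 = 0.00546.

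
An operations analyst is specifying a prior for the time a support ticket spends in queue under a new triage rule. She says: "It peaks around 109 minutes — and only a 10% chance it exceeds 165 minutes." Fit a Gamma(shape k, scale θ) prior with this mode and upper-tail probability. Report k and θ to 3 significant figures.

Gamma(k,θ) with k>1 has mode (k−1)θ, so θ = 109/(k−1).
Need P(X < 165) = 0.9 with θ tied to k this way. Start at k = 2, θ = 109: P(X<165) ≈ 0.447.
Too low — raise k to concentrate. Iterating converges to k ≈ 11.8.
Then θ = 109/(11.8−1) ≈ 10.1.

k ≈ 11.8, θ ≈ 10.1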